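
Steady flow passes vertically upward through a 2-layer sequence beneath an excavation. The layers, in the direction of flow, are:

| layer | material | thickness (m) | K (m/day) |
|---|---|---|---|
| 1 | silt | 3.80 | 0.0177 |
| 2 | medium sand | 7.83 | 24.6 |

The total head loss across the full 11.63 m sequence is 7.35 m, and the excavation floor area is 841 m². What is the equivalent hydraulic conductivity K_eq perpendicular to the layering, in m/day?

0.0541

Flow is perpendicular to layering, so the layers act in series and the equivalent K is the thickness-weighted harmonic mean.
Total thickness L = 3.80 + 7.83 = 11.63 m.
Σ(b_i/K_i) = 3.80/0.0177 + 7.83/24.6 = 215.0 d.
K_eq = L / Σ(b_i/K_i) = 11.63 / 215.0 = 0.05409 m/day.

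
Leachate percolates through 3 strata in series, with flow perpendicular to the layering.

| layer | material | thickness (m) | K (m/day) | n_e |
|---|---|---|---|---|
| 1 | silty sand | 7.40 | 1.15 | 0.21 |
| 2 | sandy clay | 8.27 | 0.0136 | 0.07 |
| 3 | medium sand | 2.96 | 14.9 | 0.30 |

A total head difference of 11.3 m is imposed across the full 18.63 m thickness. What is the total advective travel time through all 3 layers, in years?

0.450

With flow normal to the layers, continuity requires the same specific discharge q through every layer.
Σ(b_i/K_i) = 7.40/1.15 + 8.27/0.0136 + 2.96/14.9 = 614.7 d.
q = Δh / Σ(b_i/K_i) = 11.3 / 614.7 = 0.01838 m/day.
In each layer the seepage velocity is v_i = q/n_i, so the layer transit time is t_i = b_i·n_i / q:
  layer 1 (silty sand): t_1 = 7.40 × 0.21 / 0.01838 = 84.54 d
  layer 2 (sandy clay): t_2 = 8.27 × 0.07 / 0.01838 = 31.49 d
  layer 3 (medium sand): t_3 = 2.96 × 0.30 / 0.01838 = 48.31 d
Total t = Σ t_i = 164.3 days = 0.4499 years.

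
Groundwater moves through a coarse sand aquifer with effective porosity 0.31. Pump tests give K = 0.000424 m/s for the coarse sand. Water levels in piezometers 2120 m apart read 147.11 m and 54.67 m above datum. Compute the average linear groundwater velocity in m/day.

5.15

Convert K: 0.000424 m/s × 86400 = 36.63 m/day.
Hydraulic gradient i = (147.11 − 54.67) / 2120 = 92.44 / 2120 = 0.04360.
Darcy flux q = K · i = 36.63 × 0.04360 = 1.597 m/day.
Seepage velocity v = q / n_e = 1.597 / 0.31 = 5.153 m/day.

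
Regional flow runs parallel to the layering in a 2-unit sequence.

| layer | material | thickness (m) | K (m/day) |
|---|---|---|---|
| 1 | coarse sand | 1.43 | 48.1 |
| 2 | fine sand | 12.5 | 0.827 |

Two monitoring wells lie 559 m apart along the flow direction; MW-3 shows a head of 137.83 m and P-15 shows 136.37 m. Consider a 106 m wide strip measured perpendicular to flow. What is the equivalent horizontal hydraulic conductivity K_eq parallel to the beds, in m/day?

Flow is parallel to layering, so each bed carries its own Darcy discharge and the transmissivities add.
Σ(K_i·b_i) = 48.1×1.43 + 0.827×12.5 = 79.12 m²/day.
Total thickness b = 13.93 m, so K_eq = Σ(K_i·b_i)/b = 5.680 m/day.

5.68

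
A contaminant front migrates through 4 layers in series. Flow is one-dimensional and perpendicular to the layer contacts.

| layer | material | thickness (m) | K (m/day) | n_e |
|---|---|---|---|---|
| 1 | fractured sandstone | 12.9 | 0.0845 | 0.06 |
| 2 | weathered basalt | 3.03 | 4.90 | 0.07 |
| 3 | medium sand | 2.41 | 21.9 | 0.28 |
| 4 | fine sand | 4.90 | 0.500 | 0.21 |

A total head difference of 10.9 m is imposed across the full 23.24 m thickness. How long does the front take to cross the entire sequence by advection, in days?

With flow normal to the layers, continuity requires the same specific discharge q through every layer.
Σ(b_i/K_i) = 12.9/0.0845 + 3.03/4.90 + 2.41/21.9 + 4.90/0.500 = 163.2 d.
q = Δh / Σ(b_i/K_i) = 10.9 / 163.2 = 0.06679 m/day.
In each layer the seepage velocity is v_i = q/n_i, so the layer transit time is t_i = b_i·n_i / q:
  layer 1 (fractured sandstone): t_1 = 12.9 × 0.06 / 0.06679 = 11.59 d
  layer 2 (weathered basalt): t_2 = 3.03 × 0.07 / 0.06679 = 3.175 d
  layer 3 (medium sand): t_3 = 2.41 × 0.28 / 0.06679 = 10.10 d
  layer 4 (fine sand): t_4 = 4.90 × 0.21 / 0.06679 = 15.41 d
Total t = Σ t_i = 40.27 days.

40.3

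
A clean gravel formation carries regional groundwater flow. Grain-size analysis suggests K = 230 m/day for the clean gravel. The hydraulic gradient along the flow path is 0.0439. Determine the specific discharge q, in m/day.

Hydraulic gradient i = 0.0439.
Specific discharge q = K · i = 230.0 × 0.04390 = 10.10 m/day.

10.1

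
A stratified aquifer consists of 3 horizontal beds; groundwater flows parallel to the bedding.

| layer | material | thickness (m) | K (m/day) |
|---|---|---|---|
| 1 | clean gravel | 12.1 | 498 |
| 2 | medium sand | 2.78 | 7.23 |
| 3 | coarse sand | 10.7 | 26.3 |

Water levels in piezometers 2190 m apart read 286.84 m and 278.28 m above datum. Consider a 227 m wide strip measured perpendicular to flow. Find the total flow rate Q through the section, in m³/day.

Flow is parallel to layering, so each bed carries its own Darcy discharge and the transmissivities add.
Σ(K_i·b_i) = 498×12.1 + 7.23×2.78 + 26.3×10.7 = 6327 m²/day.
Hydraulic gradient i = (286.84 − 278.28) / 2190 = 8.56 / 2190 = 0.003909.
Q = Σ(K_i·b_i) · W · i = 6327 × 227 × 0.003909 = 5614 m³/day.

5610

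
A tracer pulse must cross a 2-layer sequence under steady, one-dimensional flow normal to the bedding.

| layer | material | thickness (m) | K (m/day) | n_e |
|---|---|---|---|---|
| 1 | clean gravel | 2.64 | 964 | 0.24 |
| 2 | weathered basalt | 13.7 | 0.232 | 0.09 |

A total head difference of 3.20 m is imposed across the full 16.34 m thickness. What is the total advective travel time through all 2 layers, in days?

34.4

With flow normal to the layers, continuity requires the same specific discharge q through every layer.
Σ(b_i/K_i) = 2.64/964 + 13.7/0.232 = 59.05 d.
q = Δh / Σ(b_i/K_i) = 3.20 / 59.05 = 0.05419 m/day.
In each layer the seepage velocity is v_i = q/n_i, so the layer transit time is t_i = b_i·n_i / q:
  layer 1 (clean gravel): t_1 = 2.64 × 0.24 / 0.05419 = 11.69 d
  layer 2 (weathered basalt): t_2 = 13.7 × 0.09 / 0.05419 = 22.75 d
Total t = Σ t_i = 34.45 days.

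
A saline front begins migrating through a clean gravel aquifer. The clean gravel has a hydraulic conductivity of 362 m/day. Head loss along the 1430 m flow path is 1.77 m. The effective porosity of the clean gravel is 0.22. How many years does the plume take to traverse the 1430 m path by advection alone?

Hydraulic gradient i = Δh / L = 1.77 / 1430 = 0.001238.
Darcy flux q = K · i = 362.0 × 0.001238 = 0.4481 m/day.
Seepage velocity v = q / n_e = 0.4481 / 0.22 = 2.037 m/day.
Travel time t = L / v = 1430 / 2.037 = 702.1 days = 1.922 years.

1.92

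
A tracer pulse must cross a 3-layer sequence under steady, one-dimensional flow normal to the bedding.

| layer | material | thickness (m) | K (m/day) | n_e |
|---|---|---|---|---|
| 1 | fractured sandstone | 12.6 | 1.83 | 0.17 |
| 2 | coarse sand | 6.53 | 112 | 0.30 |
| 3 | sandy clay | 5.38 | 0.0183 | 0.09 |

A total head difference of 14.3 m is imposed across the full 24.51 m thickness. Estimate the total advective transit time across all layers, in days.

96.5

With flow normal to the layers, continuity requires the same specific discharge q through every layer.
Σ(b_i/K_i) = 12.6/1.83 + 6.53/112 + 5.38/0.0183 = 300.9 d.
q = Δh / Σ(b_i/K_i) = 14.3 / 300.9 = 0.04752 m/day.
In each layer the seepage velocity is v_i = q/n_i, so the layer transit time is t_i = b_i·n_i / q:
  layer 1 (fractured sandstone): t_1 = 12.6 × 0.17 / 0.04752 = 45.08 d
  layer 2 (coarse sand): t_2 = 6.53 × 0.30 / 0.04752 = 41.23 d
  layer 3 (sandy clay): t_3 = 5.38 × 0.09 / 0.04752 = 10.19 d
Total t = Σ t_i = 96.49 days.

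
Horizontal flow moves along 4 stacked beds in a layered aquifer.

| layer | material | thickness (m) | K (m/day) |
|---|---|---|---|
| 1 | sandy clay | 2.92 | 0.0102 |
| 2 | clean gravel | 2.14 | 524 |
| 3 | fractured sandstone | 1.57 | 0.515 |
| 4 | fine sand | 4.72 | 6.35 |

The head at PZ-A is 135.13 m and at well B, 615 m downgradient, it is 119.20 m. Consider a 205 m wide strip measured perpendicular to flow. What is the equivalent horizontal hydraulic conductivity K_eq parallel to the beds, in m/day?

102

Flow is parallel to layering, so each bed carries its own Darcy discharge and the transmissivities add.
Σ(K_i·b_i) = 0.0102×2.92 + 524×2.14 + 0.515×1.57 + 6.35×4.72 = 1152 m²/day.
Total thickness b = 11.35 m, so K_eq = Σ(K_i·b_i)/b = 101.5 m/day.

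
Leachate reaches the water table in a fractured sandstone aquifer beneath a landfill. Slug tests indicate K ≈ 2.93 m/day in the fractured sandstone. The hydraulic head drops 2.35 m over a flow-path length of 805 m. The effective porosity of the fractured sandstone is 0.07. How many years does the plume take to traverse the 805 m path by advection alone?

18.0

Hydraulic gradient i = Δh / L = 2.35 / 805 = 0.002919.
Darcy flux q = K · i = 2.930 × 0.002919 = 0.008553 m/day.
Seepage velocity v = q / n_e = 0.008553 / 0.07 = 0.1222 m/day.
Travel time t = L / v = 805 / 0.1222 = 6588 days = 18.04 years.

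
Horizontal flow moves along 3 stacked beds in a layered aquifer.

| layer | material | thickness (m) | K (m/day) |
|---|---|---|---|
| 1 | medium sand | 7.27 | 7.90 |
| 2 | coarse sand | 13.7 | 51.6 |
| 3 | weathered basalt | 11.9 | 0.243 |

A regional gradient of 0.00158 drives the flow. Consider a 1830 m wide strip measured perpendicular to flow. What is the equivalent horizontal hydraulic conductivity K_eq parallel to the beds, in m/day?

23.3

Flow is parallel to layering, so each bed carries its own Darcy discharge and the transmissivities add.
Σ(K_i·b_i) = 7.90×7.27 + 51.6×13.7 + 0.243×11.9 = 767.2 m²/day.
Total thickness b = 32.87 m, so K_eq = Σ(K_i·b_i)/b = 23.34 m/day.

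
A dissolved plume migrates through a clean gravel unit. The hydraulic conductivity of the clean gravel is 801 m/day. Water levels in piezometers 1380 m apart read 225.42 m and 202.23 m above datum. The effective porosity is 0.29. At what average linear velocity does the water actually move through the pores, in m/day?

46.4

Hydraulic gradient i = (225.42 − 202.23) / 1380 = 23.19 / 1380 = 0.01680.
Darcy flux q = K · i = 801.0 × 0.01680 = 13.46 m/day.
Seepage velocity v = q / n_e = 13.46 / 0.29 = 46.41 m/day.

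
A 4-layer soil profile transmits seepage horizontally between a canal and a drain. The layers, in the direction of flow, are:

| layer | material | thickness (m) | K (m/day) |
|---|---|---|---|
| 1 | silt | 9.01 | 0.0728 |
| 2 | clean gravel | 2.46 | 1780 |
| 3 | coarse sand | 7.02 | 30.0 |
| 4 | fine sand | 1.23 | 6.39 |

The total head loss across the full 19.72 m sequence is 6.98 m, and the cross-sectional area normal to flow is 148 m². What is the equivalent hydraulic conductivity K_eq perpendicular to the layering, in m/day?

Flow is perpendicular to layering, so the layers act in series and the equivalent K is the thickness-weighted harmonic mean.
Total thickness L = 9.01 + 2.46 + 7.02 + 1.23 = 19.72 m.
Σ(b_i/K_i) = 9.01/0.0728 + 2.46/1780 + 7.02/30.0 + 1.23/6.39 = 124.2 d.
K_eq = L / Σ(b_i/K_i) = 19.72 / 124.2 = 0.1588 m/day.

0.159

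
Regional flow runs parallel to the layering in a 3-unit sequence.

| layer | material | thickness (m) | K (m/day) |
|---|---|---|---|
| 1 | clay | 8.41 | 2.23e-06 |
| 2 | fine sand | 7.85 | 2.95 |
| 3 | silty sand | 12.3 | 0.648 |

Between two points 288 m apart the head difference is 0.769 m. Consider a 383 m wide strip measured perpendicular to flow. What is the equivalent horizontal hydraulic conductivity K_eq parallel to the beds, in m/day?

1.09

Flow is parallel to layering, so each bed carries its own Darcy discharge and the transmissivities add.
Σ(K_i·b_i) = 2.23e-06×8.41 + 2.95×7.85 + 0.648×12.3 = 31.13 m²/day.
Total thickness b = 28.56 m, so K_eq = Σ(K_i·b_i)/b = 1.090 m/day.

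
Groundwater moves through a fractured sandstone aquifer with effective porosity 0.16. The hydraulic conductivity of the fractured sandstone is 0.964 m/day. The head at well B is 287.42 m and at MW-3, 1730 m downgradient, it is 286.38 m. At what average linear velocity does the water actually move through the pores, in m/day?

Hydraulic gradient i = (287.42 − 286.38) / 1730 = 1.04 / 1730 = 0.0006012.
Darcy flux q = K · i = 0.9640 × 0.0006012 = 0.0005795 m/day.
Seepage velocity v = q / n_e = 0.0005795 / 0.16 = 0.003622 m/day.

0.00362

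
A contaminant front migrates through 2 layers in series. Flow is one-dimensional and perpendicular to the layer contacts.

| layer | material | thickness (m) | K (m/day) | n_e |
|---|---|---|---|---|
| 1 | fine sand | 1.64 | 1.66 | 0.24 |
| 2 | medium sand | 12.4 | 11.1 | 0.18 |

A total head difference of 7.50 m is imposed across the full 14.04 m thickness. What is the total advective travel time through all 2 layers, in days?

With flow normal to the layers, continuity requires the same specific discharge q through every layer.
Σ(b_i/K_i) = 1.64/1.66 + 12.4/11.1 = 2.105 d.
q = Δh / Σ(b_i/K_i) = 7.50 / 2.105 = 3.563 m/day.
In each layer the seepage velocity is v_i = q/n_i, so the layer transit time is t_i = b_i·n_i / q:
  layer 1 (fine sand): t_1 = 1.64 × 0.24 / 3.563 = 0.1105 d
  layer 2 (medium sand): t_2 = 12.4 × 0.18 / 3.563 = 0.6265 d
Total t = Σ t_i = 0.7369 days.

0.737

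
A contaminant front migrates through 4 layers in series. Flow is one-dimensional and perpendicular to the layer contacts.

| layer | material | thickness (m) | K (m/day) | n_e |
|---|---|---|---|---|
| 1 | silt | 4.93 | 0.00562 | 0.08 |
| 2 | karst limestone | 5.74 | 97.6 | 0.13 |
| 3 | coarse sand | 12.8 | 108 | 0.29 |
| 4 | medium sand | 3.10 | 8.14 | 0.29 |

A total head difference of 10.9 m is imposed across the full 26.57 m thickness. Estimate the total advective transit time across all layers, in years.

1.27

With flow normal to the layers, continuity requires the same specific discharge q through every layer.
Σ(b_i/K_i) = 4.93/0.00562 + 5.74/97.6 + 12.8/108 + 3.10/8.14 = 877.8 d.
q = Δh / Σ(b_i/K_i) = 10.9 / 877.8 = 0.01242 m/day.
In each layer the seepage velocity is v_i = q/n_i, so the layer transit time is t_i = b_i·n_i / q:
  layer 1 (silt): t_1 = 4.93 × 0.08 / 0.01242 = 31.76 d
  layer 2 (karst limestone): t_2 = 5.74 × 0.13 / 0.01242 = 60.09 d
  layer 3 (coarse sand): t_3 = 12.8 × 0.29 / 0.01242 = 298.9 d
  layer 4 (medium sand): t_4 = 3.10 × 0.29 / 0.01242 = 72.40 d
Total t = Σ t_i = 463.2 days = 1.268 years.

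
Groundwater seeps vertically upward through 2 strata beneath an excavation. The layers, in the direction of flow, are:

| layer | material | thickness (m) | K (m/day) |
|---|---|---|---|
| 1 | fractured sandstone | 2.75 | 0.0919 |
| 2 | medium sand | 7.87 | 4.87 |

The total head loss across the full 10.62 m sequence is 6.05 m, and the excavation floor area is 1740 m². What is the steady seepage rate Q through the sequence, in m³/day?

Flow is perpendicular to layering, so the layers act in series and the equivalent K is the thickness-weighted harmonic mean.
Total thickness L = 2.75 + 7.87 = 10.62 m.
Σ(b_i/K_i) = 2.75/0.0919 + 7.87/4.87 = 31.54 d.
K_eq = L / Σ(b_i/K_i) = 10.62 / 31.54 = 0.3367 m/day.
Q = K_eq · A · (Δh/L) = 0.3367 × 1740 × (6.05/10.62) = 333.8 m³/day.

334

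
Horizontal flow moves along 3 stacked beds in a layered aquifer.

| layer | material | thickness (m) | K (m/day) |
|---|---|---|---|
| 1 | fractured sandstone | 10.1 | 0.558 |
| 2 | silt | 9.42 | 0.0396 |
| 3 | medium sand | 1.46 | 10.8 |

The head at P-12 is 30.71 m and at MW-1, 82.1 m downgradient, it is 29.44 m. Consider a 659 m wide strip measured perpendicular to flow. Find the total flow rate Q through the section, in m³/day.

222

Flow is parallel to layering, so each bed carries its own Darcy discharge and the transmissivities add.
Σ(K_i·b_i) = 0.558×10.1 + 0.0396×9.42 + 10.8×1.46 = 21.78 m²/day.
Hydraulic gradient i = (30.71 − 29.44) / 82.1 = 1.27 / 82.1 = 0.01547.
Q = Σ(K_i·b_i) · W · i = 21.78 × 659 × 0.01547 = 222.0 m³/day.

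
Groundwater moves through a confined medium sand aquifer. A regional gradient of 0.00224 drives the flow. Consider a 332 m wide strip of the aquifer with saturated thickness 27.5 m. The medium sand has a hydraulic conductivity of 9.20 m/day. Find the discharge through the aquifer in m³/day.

Cross-sectional area A = 332 × 27.5 = 9130 m².
Hydraulic gradient i = 0.00224.
Darcy's law: Q = K · A · i = 9.200 × 9130 × 0.002240 = 188.2 m³/day.

188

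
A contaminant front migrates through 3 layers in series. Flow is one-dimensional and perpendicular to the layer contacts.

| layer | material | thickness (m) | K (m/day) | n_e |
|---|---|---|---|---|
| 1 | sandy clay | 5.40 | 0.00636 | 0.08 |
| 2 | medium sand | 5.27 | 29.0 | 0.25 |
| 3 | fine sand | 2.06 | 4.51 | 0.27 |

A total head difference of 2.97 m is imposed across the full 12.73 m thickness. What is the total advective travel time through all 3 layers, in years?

1.81

With flow normal to the layers, continuity requires the same specific discharge q through every layer.
Σ(b_i/K_i) = 5.40/0.00636 + 5.27/29.0 + 2.06/4.51 = 849.7 d.
q = Δh / Σ(b_i/K_i) = 2.97 / 849.7 = 0.003495 m/day.
In each layer the seepage velocity is v_i = q/n_i, so the layer transit time is t_i = b_i·n_i / q:
  layer 1 (sandy clay): t_1 = 5.40 × 0.08 / 0.003495 = 123.6 d
  layer 2 (medium sand): t_2 = 5.27 × 0.25 / 0.003495 = 376.9 d
  layer 3 (fine sand): t_3 = 2.06 × 0.27 / 0.003495 = 159.1 d
Total t = Σ t_i = 659.6 days = 1.806 years.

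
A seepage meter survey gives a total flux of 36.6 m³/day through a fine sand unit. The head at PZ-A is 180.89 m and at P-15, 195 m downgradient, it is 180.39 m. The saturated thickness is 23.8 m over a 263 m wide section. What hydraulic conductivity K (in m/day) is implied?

2.28

Cross-sectional area A = 263 × 23.8 = 6259 m².
Hydraulic gradient i = (180.89 − 180.39) / 195 = 0.5 / 195 = 0.002564.
From Q = K·A·i, K = Q / (A·i) = 36.6 / (6259 × 0.002564) = 2.280 m/day.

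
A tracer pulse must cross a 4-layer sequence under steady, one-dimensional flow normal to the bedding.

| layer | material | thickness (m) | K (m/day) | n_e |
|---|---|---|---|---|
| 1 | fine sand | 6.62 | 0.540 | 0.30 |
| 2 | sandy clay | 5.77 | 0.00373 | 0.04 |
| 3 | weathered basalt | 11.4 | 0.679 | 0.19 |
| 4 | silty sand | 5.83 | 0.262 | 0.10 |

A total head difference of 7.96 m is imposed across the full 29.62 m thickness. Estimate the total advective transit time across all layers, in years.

2.73

With flow normal to the layers, continuity requires the same specific discharge q through every layer.
Σ(b_i/K_i) = 6.62/0.540 + 5.77/0.00373 + 11.4/0.679 + 5.83/0.262 = 1598 d.
q = Δh / Σ(b_i/K_i) = 7.96 / 1598 = 0.004981 m/day.
In each layer the seepage velocity is v_i = q/n_i, so the layer transit time is t_i = b_i·n_i / q:
  layer 1 (fine sand): t_1 = 6.62 × 0.30 / 0.004981 = 398.8 d
  layer 2 (sandy clay): t_2 = 5.77 × 0.04 / 0.004981 = 46.34 d
  layer 3 (weathered basalt): t_3 = 11.4 × 0.19 / 0.004981 = 434.9 d
  layer 4 (silty sand): t_4 = 5.83 × 0.10 / 0.004981 = 117.1 d
Total t = Σ t_i = 997.0 days = 2.730 years.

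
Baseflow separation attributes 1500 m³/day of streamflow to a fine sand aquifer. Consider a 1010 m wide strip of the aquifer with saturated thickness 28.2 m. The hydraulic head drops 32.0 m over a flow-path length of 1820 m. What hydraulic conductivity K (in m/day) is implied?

Cross-sectional area A = 1010 × 28.2 = 28482 m².
Hydraulic gradient i = Δh / L = 32.0 / 1820 = 0.01758.
From Q = K·A·i, K = Q / (A·i) = 1500 / (28482 × 0.01758) = 2.995 m/day.

3.00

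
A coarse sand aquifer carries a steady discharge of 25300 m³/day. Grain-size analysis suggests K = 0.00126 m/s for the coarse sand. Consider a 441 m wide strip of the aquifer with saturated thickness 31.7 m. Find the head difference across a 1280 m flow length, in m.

Convert K: 0.00126 m/s × 86400 = 108.9 m/day.
Cross-sectional area A = 441 × 31.7 = 13980 m².
From Q = K·A·i, i = Q / (K·A) = 25300 / (108.9 × 13980) = 0.01662.
Head loss Δh = i · L = 0.01662 × 1280 = 21.28 m.

21.3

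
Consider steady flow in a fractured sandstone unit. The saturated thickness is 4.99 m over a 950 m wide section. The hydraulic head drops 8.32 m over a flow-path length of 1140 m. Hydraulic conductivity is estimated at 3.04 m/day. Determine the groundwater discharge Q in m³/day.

Cross-sectional area A = 950 × 4.99 = 4740 m².
Hydraulic gradient i = Δh / L = 8.32 / 1140 = 0.007298.
Darcy's law: Q = K · A · i = 3.040 × 4740 × 0.007298 = 105.2 m³/day.

105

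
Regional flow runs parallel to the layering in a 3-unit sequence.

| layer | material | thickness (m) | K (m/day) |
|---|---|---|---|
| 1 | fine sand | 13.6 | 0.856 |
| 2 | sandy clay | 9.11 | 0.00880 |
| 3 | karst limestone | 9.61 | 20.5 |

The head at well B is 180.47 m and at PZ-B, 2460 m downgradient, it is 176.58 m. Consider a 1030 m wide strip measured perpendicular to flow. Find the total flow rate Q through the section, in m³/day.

340

Flow is parallel to layering, so each bed carries its own Darcy discharge and the transmissivities add.
Σ(K_i·b_i) = 0.856×13.6 + 0.00880×9.11 + 20.5×9.61 = 208.7 m²/day.
Hydraulic gradient i = (180.47 − 176.58) / 2460 = 3.89 / 2460 = 0.001581.
Q = Σ(K_i·b_i) · W · i = 208.7 × 1030 × 0.001581 = 340.0 m³/day.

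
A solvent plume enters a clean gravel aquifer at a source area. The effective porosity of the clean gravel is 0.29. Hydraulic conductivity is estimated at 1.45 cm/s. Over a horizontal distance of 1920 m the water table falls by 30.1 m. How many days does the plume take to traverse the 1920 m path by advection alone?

28.3

Convert K: 1.45 cm/s × 864 = 1253 m/day.
Hydraulic gradient i = Δh / L = 30.1 / 1920 = 0.01568.
Darcy flux q = K · i = 1253 × 0.01568 = 19.64 m/day.
Seepage velocity v = q / n_e = 19.64 / 0.29 = 67.73 m/day.
Travel time t = L / v = 1920 / 67.73 = 28.35 days.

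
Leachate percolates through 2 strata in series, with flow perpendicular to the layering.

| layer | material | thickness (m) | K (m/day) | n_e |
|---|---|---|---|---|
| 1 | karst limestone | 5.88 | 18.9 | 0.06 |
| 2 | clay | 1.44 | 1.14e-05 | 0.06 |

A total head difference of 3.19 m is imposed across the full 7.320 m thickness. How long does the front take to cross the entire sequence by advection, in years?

47.6

With flow normal to the layers, continuity requires the same specific discharge q through every layer.
Σ(b_i/K_i) = 5.88/18.9 + 1.44/1.14e-05 = 1.263e+05 d.
q = Δh / Σ(b_i/K_i) = 3.19 / 1.263e+05 = 2.525e-05 m/day.
In each layer the seepage velocity is v_i = q/n_i, so the layer transit time is t_i = b_i·n_i / q:
  layer 1 (karst limestone): t_1 = 5.88 × 0.06 / 2.525e-05 = 13970 d
  layer 2 (clay): t_2 = 1.44 × 0.06 / 2.525e-05 = 3421 d
Total t = Σ t_i = 17391 days = 47.61 years.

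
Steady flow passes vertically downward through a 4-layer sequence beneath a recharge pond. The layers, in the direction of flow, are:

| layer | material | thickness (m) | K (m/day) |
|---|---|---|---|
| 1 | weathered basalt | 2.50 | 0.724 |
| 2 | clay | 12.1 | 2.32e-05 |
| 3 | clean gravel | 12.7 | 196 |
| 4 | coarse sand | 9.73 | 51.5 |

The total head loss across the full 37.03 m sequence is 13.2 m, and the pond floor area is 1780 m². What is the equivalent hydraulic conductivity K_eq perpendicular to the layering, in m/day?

Flow is perpendicular to layering, so the layers act in series and the equivalent K is the thickness-weighted harmonic mean.
Total thickness L = 2.50 + 12.1 + 12.7 + 9.73 = 37.03 m.
Σ(b_i/K_i) = 2.50/0.724 + 12.1/2.32e-05 + 12.7/196 + 9.73/51.5 = 5.216e+05 d.
K_eq = L / Σ(b_i/K_i) = 37.03 / 5.216e+05 = 7.100e-05 m/day.

7.10e-05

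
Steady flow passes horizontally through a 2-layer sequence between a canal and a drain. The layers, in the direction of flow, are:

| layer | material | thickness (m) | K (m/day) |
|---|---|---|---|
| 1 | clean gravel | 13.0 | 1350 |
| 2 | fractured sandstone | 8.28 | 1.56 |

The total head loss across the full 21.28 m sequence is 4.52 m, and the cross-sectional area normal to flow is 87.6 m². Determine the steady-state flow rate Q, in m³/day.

74.5

Flow is perpendicular to layering, so the layers act in series and the equivalent K is the thickness-weighted harmonic mean.
Total thickness L = 13.0 + 8.28 = 21.28 m.
Σ(b_i/K_i) = 13.0/1350 + 8.28/1.56 = 5.317 d.
K_eq = L / Σ(b_i/K_i) = 21.28 / 5.317 = 4.002 m/day.
Q = K_eq · A · (Δh/L) = 4.002 × 87.6 × (4.52/21.28) = 74.46 m³/day.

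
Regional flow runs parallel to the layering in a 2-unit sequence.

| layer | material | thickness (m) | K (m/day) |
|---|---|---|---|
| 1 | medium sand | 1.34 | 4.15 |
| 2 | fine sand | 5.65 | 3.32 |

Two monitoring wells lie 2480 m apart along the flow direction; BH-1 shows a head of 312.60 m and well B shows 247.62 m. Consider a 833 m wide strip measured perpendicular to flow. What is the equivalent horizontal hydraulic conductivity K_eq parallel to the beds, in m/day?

Flow is parallel to layering, so each bed carries its own Darcy discharge and the transmissivities add.
Σ(K_i·b_i) = 4.15×1.34 + 3.32×5.65 = 24.32 m²/day.
Total thickness b = 6.990 m, so K_eq = Σ(K_i·b_i)/b = 3.479 m/day.

3.48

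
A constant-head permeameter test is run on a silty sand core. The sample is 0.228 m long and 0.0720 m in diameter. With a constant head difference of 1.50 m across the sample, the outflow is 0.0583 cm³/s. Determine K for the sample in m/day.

Cross-sectional area A = π·(d/2)² = π × (0.0720/2)² = 0.004072 m².
Convert discharge: 0.0583 cm³/s = 5.830e-08 m³/s.
Darcy's law rearranged: K = Q·L / (A·Δh) = 5.830e-08 × 0.228 / (0.004072 × 1.50) = 2.176e-06 m/s = 0.1880 m/day.

0.188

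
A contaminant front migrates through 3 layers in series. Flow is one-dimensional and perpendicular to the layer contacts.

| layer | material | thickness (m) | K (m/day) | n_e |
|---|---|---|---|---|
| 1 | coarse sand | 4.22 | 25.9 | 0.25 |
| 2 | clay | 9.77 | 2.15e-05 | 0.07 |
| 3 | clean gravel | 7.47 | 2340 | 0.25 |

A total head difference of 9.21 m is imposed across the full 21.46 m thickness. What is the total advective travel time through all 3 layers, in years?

487

With flow normal to the layers, continuity requires the same specific discharge q through every layer.
Σ(b_i/K_i) = 4.22/25.9 + 9.77/2.15e-05 + 7.47/2340 = 4.544e+05 d.
q = Δh / Σ(b_i/K_i) = 9.21 / 4.544e+05 = 2.027e-05 m/day.
In each layer the seepage velocity is v_i = q/n_i, so the layer transit time is t_i = b_i·n_i / q:
  layer 1 (coarse sand): t_1 = 4.22 × 0.25 / 2.027e-05 = 52053 d
  layer 2 (clay): t_2 = 9.77 × 0.07 / 2.027e-05 = 33743 d
  layer 3 (clean gravel): t_3 = 7.47 × 0.25 / 2.027e-05 = 92142 d
Total t = Σ t_i = 1.779e+05 days = 487.2 years.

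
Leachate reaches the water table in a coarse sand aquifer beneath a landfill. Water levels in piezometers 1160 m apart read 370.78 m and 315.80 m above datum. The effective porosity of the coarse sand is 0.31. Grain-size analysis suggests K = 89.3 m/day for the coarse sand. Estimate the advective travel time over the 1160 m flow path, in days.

Hydraulic gradient i = (370.78 − 315.80) / 1160 = 54.98 / 1160 = 0.04740.
Darcy flux q = K · i = 89.30 × 0.04740 = 4.233 m/day.
Seepage velocity v = q / n_e = 4.233 / 0.31 = 13.65 m/day.
Travel time t = L / v = 1160 / 13.65 = 84.96 days.

85.0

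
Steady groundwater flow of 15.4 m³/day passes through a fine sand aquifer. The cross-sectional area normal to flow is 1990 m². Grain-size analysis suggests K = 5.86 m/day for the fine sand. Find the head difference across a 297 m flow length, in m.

From Q = K·A·i, i = Q / (K·A) = 15.4 / (5.860 × 1990) = 0.001321.
Head loss Δh = i · L = 0.001321 × 297 = 0.3922 m.

0.392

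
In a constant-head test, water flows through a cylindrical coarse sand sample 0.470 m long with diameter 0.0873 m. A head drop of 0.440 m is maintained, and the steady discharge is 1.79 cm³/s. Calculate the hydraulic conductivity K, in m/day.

27.6

Cross-sectional area A = π·(d/2)² = π × (0.0873/2)² = 0.005986 m².
Convert discharge: 1.79 cm³/s = 1.790e-06 m³/s.
Darcy's law rearranged: K = Q·L / (A·Δh) = 1.790e-06 × 0.470 / (0.005986 × 0.440) = 0.0003194 m/s = 27.60 m/day.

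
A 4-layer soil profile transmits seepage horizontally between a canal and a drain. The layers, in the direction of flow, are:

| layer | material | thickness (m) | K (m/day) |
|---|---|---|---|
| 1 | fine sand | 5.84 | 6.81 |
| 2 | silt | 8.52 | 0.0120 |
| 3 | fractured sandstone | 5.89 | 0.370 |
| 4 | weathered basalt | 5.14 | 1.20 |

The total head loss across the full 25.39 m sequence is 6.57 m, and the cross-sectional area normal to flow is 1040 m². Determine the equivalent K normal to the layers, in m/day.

Flow is perpendicular to layering, so the layers act in series and the equivalent K is the thickness-weighted harmonic mean.
Total thickness L = 5.84 + 8.52 + 5.89 + 5.14 = 25.39 m.
Σ(b_i/K_i) = 5.84/6.81 + 8.52/0.0120 + 5.89/0.370 + 5.14/1.20 = 731.1 d.
K_eq = L / Σ(b_i/K_i) = 25.39 / 731.1 = 0.03473 m/day.

0.0347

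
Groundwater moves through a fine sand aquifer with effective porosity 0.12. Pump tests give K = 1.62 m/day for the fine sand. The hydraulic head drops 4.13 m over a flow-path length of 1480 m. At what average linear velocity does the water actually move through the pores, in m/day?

Hydraulic gradient i = Δh / L = 4.13 / 1480 = 0.002791.
Darcy flux q = K · i = 1.620 × 0.002791 = 0.004521 m/day.
Seepage velocity v = q / n_e = 0.004521 / 0.12 = 0.03767 m/day.

0.0377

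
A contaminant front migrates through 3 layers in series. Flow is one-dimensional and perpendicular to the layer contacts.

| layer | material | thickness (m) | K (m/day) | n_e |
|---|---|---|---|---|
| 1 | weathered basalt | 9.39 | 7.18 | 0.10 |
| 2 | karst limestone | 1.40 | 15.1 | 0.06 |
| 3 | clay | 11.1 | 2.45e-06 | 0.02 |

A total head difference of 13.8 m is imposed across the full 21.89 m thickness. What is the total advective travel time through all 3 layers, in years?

With flow normal to the layers, continuity requires the same specific discharge q through every layer.
Σ(b_i/K_i) = 9.39/7.18 + 1.40/15.1 + 11.1/2.45e-06 = 4.531e+06 d.
q = Δh / Σ(b_i/K_i) = 13.8 / 4.531e+06 = 3.046e-06 m/day.
In each layer the seepage velocity is v_i = q/n_i, so the layer transit time is t_i = b_i·n_i / q:
  layer 1 (weathered basalt): t_1 = 9.39 × 0.10 / 3.046e-06 = 3.083e+05 d
  layer 2 (karst limestone): t_2 = 1.40 × 0.06 / 3.046e-06 = 27578 d
  layer 3 (clay): t_3 = 11.1 × 0.02 / 3.046e-06 = 72884 d
Total t = Σ t_i = 4.087e+05 days = 1119 years.

1120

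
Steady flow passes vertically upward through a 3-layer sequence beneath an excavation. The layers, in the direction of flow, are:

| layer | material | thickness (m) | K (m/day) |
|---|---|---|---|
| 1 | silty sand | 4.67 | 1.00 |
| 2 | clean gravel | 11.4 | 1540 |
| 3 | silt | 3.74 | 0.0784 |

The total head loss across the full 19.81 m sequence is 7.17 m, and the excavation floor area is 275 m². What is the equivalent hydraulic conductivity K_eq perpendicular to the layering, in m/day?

0.378

Flow is perpendicular to layering, so the layers act in series and the equivalent K is the thickness-weighted harmonic mean.
Total thickness L = 4.67 + 11.4 + 3.74 = 19.81 m.
Σ(b_i/K_i) = 4.67/1.00 + 11.4/1540 + 3.74/0.0784 = 52.38 d.
K_eq = L / Σ(b_i/K_i) = 19.81 / 52.38 = 0.3782 m/day.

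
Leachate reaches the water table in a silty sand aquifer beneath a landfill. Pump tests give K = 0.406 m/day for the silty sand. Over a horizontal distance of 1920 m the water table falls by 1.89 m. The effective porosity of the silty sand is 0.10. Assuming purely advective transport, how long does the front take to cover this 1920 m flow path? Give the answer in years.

Hydraulic gradient i = Δh / L = 1.89 / 1920 = 0.0009844.
Darcy flux q = K · i = 0.4060 × 0.0009844 = 0.0003997 m/day.
Seepage velocity v = q / n_e = 0.0003997 / 0.10 = 0.003997 m/day.
Travel time t = L / v = 1920 / 0.003997 = 4.804e+05 days = 1315 years.

1320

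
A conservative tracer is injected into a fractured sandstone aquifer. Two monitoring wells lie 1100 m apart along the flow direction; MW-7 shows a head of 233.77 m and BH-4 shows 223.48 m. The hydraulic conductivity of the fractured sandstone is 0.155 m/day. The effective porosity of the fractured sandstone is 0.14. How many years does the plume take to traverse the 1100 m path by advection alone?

Hydraulic gradient i = (233.77 − 223.48) / 1100 = 10.29 / 1100 = 0.009355.
Darcy flux q = K · i = 0.1550 × 0.009355 = 0.001450 m/day.
Seepage velocity v = q / n_e = 0.001450 / 0.14 = 0.01036 m/day.
Travel time t = L / v = 1100 / 0.01036 = 1.062e+05 days = 290.8 years.

291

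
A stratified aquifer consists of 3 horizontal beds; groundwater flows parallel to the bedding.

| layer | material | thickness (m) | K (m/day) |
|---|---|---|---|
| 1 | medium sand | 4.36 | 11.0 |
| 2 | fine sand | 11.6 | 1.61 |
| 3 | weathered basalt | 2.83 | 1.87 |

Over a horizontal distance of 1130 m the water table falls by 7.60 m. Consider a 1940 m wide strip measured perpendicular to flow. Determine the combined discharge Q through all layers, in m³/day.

939

Flow is parallel to layering, so each bed carries its own Darcy discharge and the transmissivities add.
Σ(K_i·b_i) = 11.0×4.36 + 1.61×11.6 + 1.87×2.83 = 71.93 m²/day.
Hydraulic gradient i = Δh / L = 7.60 / 1130 = 0.006726.
Q = Σ(K_i·b_i) · W · i = 71.93 × 1940 × 0.006726 = 938.5 m³/day.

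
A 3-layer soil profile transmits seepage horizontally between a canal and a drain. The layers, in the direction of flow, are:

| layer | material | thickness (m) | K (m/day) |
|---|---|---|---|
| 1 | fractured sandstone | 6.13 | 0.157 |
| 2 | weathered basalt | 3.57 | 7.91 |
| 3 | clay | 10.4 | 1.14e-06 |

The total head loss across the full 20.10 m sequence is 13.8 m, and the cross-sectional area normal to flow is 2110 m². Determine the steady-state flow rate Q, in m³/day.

0.00319

Flow is perpendicular to layering, so the layers act in series and the equivalent K is the thickness-weighted harmonic mean.
Total thickness L = 6.13 + 3.57 + 10.4 = 20.10 m.
Σ(b_i/K_i) = 6.13/0.157 + 3.57/7.91 + 10.4/1.14e-06 = 9.123e+06 d.
K_eq = L / Σ(b_i/K_i) = 20.10 / 9.123e+06 = 2.203e-06 m/day.
Q = K_eq · A · (Δh/L) = 2.203e-06 × 2110 × (13.8/20.10) = 0.003192 m³/day.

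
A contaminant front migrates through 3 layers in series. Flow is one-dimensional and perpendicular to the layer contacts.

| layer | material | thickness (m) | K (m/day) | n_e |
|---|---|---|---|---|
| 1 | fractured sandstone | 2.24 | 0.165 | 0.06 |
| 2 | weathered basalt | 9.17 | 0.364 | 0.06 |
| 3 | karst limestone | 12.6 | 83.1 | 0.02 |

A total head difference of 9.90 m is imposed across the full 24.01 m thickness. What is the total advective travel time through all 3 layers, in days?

3.68

With flow normal to the layers, continuity requires the same specific discharge q through every layer.
Σ(b_i/K_i) = 2.24/0.165 + 9.17/0.364 + 12.6/83.1 = 38.92 d.
q = Δh / Σ(b_i/K_i) = 9.90 / 38.92 = 0.2544 m/day.
In each layer the seepage velocity is v_i = q/n_i, so the layer transit time is t_i = b_i·n_i / q:
  layer 1 (fractured sandstone): t_1 = 2.24 × 0.06 / 0.2544 = 0.5284 d
  layer 2 (weathered basalt): t_2 = 9.17 × 0.06 / 0.2544 = 2.163 d
  layer 3 (karst limestone): t_3 = 12.6 × 0.02 / 0.2544 = 0.9907 d
Total t = Σ t_i = 3.682 days.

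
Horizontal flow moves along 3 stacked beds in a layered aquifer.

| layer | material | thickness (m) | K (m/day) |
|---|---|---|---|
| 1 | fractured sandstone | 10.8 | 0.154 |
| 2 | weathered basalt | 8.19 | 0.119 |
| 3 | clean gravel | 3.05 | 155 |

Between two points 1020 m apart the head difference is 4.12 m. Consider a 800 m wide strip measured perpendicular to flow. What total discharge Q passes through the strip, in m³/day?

1540

Flow is parallel to layering, so each bed carries its own Darcy discharge and the transmissivities add.
Σ(K_i·b_i) = 0.154×10.8 + 0.119×8.19 + 155×3.05 = 475.4 m²/day.
Hydraulic gradient i = Δh / L = 4.12 / 1020 = 0.004039.
Q = Σ(K_i·b_i) · W · i = 475.4 × 800 × 0.004039 = 1536 m³/day.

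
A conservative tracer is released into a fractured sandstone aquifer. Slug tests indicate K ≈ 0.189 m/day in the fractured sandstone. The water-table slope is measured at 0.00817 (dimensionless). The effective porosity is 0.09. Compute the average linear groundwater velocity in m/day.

0.0172

Hydraulic gradient i = 0.00817.
Darcy flux q = K · i = 0.1890 × 0.008170 = 0.001544 m/day.
Seepage velocity v = q / n_e = 0.001544 / 0.09 = 0.01716 m/day.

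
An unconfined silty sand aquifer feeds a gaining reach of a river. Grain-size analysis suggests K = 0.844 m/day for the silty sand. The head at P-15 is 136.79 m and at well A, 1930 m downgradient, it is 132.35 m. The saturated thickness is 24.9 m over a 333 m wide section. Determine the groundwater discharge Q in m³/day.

Cross-sectional area A = 333 × 24.9 = 8292 m².
Hydraulic gradient i = (136.79 − 132.35) / 1930 = 4.44 / 1930 = 0.002301.
Darcy's law: Q = K · A · i = 0.8440 × 8292 × 0.002301 = 16.10 m³/day.

16.1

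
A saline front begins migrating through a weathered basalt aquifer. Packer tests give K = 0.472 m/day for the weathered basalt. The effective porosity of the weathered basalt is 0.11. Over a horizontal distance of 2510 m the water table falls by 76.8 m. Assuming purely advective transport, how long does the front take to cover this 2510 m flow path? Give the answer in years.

Hydraulic gradient i = Δh / L = 76.8 / 2510 = 0.03060.
Darcy flux q = K · i = 0.4720 × 0.03060 = 0.01444 m/day.
Seepage velocity v = q / n_e = 0.01444 / 0.11 = 0.1313 m/day.
Travel time t = L / v = 2510 / 0.1313 = 19118 days = 52.34 years.

52.3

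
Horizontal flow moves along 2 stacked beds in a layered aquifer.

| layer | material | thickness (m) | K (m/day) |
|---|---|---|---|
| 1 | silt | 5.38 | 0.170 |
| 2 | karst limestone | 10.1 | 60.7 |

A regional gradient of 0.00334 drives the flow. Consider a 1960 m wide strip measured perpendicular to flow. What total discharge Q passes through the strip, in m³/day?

Flow is parallel to layering, so each bed carries its own Darcy discharge and the transmissivities add.
Σ(K_i·b_i) = 0.170×5.38 + 60.7×10.1 = 614.0 m²/day.
Hydraulic gradient i = 0.00334.
Q = Σ(K_i·b_i) · W · i = 614.0 × 1960 × 0.003340 = 4019 m³/day.

4020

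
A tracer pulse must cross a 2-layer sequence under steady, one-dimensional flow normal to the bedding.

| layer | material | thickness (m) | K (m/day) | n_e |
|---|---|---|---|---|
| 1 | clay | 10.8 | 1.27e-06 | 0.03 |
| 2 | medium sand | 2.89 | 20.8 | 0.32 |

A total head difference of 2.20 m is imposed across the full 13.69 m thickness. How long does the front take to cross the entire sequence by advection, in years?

With flow normal to the layers, continuity requires the same specific discharge q through every layer.
Σ(b_i/K_i) = 10.8/1.27e-06 + 2.89/20.8 = 8.504e+06 d.
q = Δh / Σ(b_i/K_i) = 2.20 / 8.504e+06 = 2.587e-07 m/day.
In each layer the seepage velocity is v_i = q/n_i, so the layer transit time is t_i = b_i·n_i / q:
  layer 1 (clay): t_1 = 10.8 × 0.03 / 2.587e-07 = 1.252e+06 d
  layer 2 (medium sand): t_2 = 2.89 × 0.32 / 2.587e-07 = 3.575e+06 d
Total t = Σ t_i = 4.827e+06 days = 13216 years.

13200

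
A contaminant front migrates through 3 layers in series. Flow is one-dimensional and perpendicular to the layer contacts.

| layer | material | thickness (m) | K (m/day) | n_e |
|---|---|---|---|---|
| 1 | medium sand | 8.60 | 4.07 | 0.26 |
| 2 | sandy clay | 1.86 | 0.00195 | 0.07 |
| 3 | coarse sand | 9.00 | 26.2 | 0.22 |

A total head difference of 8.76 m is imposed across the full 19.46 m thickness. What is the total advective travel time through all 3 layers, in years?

With flow normal to the layers, continuity requires the same specific discharge q through every layer.
Σ(b_i/K_i) = 8.60/4.07 + 1.86/0.00195 + 9.00/26.2 = 956.3 d.
q = Δh / Σ(b_i/K_i) = 8.76 / 956.3 = 0.009160 m/day.
In each layer the seepage velocity is v_i = q/n_i, so the layer transit time is t_i = b_i·n_i / q:
  layer 1 (medium sand): t_1 = 8.60 × 0.26 / 0.009160 = 244.1 d
  layer 2 (sandy clay): t_2 = 1.86 × 0.07 / 0.009160 = 14.21 d
  layer 3 (coarse sand): t_3 = 9.00 × 0.22 / 0.009160 = 216.2 d
Total t = Σ t_i = 474.5 days = 1.299 years.

1.30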